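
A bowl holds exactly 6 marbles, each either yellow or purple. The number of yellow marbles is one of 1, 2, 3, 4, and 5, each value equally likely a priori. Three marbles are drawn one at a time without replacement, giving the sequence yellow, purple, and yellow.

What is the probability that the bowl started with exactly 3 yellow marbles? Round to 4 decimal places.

Under each hypothesis, the probability of the observed sequence is: P(data | r = 1) = (1/6)(5/5)(0/4) = 0; P(data | r = 2) = (2/6)(4/5)(1/4) = 1/15; P(data | r = 3) = (3/6)(3/5)(2/4) = 3/20; P(data | r = 4) = (4/6)(2/5)(3/4) = 1/5; P(data | r = 5) = (5/6)(1/5)(4/4) = 1/6.
Multiplying each by its prior: 1/5 · 0 = 0, 1/5 · 1/15 = 1/75, 1/5 · 3/20 = 3/100, 1/5 · 1/5 = 1/25, 1/5 · 1/6 = 1/30; these sum to 7/60.
By Bayes' rule, P(r = 3 | data) = (3/100) / (7/60) = 9/35.

0.2571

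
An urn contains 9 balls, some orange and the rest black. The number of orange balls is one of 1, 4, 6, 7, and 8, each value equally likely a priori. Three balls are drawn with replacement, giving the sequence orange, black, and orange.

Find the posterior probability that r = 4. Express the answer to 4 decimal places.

The likelihood of the observed sequence under each hypothesis: P(data | r = 1) = (1/9)(8/9)(1/9) = 0.010974; P(data | r = 4) = (4/9)(5/9)(4/9) = 0.10974; P(data | r = 6) = (6/9)(3/9)(6/9) = 0.14815; P(data | r = 7) = (7/9)(2/9)(7/9) = 0.13443; P(data | r = 8) = (8/9)(1/9)(8/9) = 0.087791.
The prior-weighted likelihoods are 1/5 · 0.010974 = 0.0021948, 1/5 · 0.10974 = 0.021948, 1/5 · 0.14815 = 0.02963, 1/5 · 0.13443 = 0.026886, 1/5 · 0.087791 = 0.017558; with total 0.098217.
By Bayes' rule, P(r = 4 | data) = (0.021948) / (0.098217) = 0.22346.

0.2235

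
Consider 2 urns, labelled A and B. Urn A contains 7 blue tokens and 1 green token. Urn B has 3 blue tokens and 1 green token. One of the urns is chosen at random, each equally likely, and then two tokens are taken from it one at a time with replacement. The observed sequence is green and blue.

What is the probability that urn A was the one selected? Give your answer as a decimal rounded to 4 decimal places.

0.3684

Compute the likelihood of the observed sequence for each case: P(data | urn A) = (1/8)(7/8) = 7/64; P(data | urn B) = (1/4)(3/4) = 3/16.
Multiplying each by its prior: 1/2 · 7/64 = 7/128, 1/2 · 3/16 = 3/32; these sum to 19/128.
Therefore the posterior P(urn A | data) = (7/128) / (19/128) = 7/19.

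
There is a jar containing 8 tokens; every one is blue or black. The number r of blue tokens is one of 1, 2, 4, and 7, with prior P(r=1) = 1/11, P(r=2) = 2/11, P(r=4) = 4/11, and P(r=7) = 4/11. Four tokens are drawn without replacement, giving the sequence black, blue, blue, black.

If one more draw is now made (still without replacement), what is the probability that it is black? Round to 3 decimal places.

0.586

Compute the likelihood of the observed sequence for each case: P(data | r = 1) = (7/8)(1/7)(0/6) = 0; P(data | r = 2) = (6/8)(2/7)(1/6)(5/5) = 1/28; P(data | r = 4) = (4/8)(4/7)(3/6)(3/5) = 3/35; P(data | r = 7) = (1/8)(7/7)(6/6)(0/5) = 0.
The prior-weighted likelihoods are 1/11 · 0 = 0, 2/11 · 1/28 = 1/154, 4/11 · 3/35 = 12/385, 4/11 · 0 = 0; with total 29/770.
Dividing through by the total gives posterior P(r = 1 | data) = 0, P(r = 2 | data) = 5/29, P(r = 4 | data) = 24/29, P(r = 7 | data) = 0.
So P(black next | data) = Σ P(black next | H) P(H | data) = (1)(5/29) + (1/2)(24/29) = 17/29.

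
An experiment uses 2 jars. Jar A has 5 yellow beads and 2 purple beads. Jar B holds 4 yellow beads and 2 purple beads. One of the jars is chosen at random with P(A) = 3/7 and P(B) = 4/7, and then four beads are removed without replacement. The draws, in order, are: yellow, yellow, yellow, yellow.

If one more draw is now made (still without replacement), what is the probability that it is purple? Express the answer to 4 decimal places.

For each hypothesis, P(data | H) works out to: P(data | jar A) = (5/7)(4/6)(3/5)(2/4) = 1/7; P(data | jar B) = (4/6)(3/5)(2/4)(1/3) = 1/15.
Multiplying each by its prior: 3/7 · 1/7 = 3/49, 4/7 · 1/15 = 4/105; these sum to 73/735.
Normalising, the posterior is P(jar A | data) = 45/73, P(jar B | data) = 28/73.
So P(purple next | data) = Σ P(purple next | H) P(H | data) = (2/3)(45/73) + (1)(28/73) = 58/73.

0.7945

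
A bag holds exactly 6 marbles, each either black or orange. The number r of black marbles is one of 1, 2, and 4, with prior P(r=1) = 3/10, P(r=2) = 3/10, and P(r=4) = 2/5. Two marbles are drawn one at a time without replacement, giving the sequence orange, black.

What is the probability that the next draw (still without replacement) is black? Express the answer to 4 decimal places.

0.4225

Under each hypothesis, the probability of the observed sequence is: P(data | r = 1) = (5/6)(1/5) = 1/6; P(data | r = 2) = (4/6)(2/5) = 4/15; P(data | r = 4) = (2/6)(4/5) = 4/15.
Multiplying each by its prior: 3/10 · 1/6 = 1/20, 3/10 · 4/15 = 2/25, 2/5 · 4/15 = 8/75; summing to 71/300.
Dividing through by the total gives posterior P(r = 1 | data) = 15/71, P(r = 2 | data) = 24/71, P(r = 4 | data) = 32/71.
Averaging over the posterior, P(black next | data) = (0)(15/71) + (1/4)(24/71) + (3/4)(32/71) = 30/71.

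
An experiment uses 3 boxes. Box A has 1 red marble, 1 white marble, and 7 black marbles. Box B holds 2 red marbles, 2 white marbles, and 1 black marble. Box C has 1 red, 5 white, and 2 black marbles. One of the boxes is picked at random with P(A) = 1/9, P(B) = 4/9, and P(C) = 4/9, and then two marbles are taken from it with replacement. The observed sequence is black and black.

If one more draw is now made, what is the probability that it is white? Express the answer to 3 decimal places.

The likelihood of the observed sequence under each hypothesis: P(data | box A) = (7/9)(7/9) = 0.60494; P(data | box B) = (1/5)(1/5) = 0.04; P(data | box C) = (2/8)(2/8) = 0.0625.
Multiplying each by its prior: 1/9 · 0.60494 = 0.067215, 4/9 · 0.04 = 0.017778, 4/9 · 0.0625 = 0.027778; these sum to 0.11277.
Dividing through by the total gives posterior P(box A | data) = 0.59603, P(box B | data) = 0.15765, P(box C | data) = 0.24632.
The predictive probability is P(white next | data) = (1/9)(0.59603) + (2/5)(0.15765) + (5/8)(0.24632) = 0.28323.

0.283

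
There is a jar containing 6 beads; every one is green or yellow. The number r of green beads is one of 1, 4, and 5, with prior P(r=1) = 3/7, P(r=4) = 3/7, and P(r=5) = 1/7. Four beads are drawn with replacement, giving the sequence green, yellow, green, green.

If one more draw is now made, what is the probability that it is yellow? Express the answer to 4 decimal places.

The likelihood of the observed sequence under each hypothesis: P(data | r = 1) = (1/6)(5/6)(1/6)(1/6) = 0.003858; P(data | r = 4) = (4/6)(2/6)(4/6)(4/6) = 0.098765; P(data | r = 5) = (5/6)(1/6)(5/6)(5/6) = 0.096451.
Weighting by the prior gives 3/7 · 0.003858 = 0.0016534, 3/7 · 0.098765 = 0.042328, 1/7 · 0.096451 = 0.013779; summing to 0.05776.
Normalising, the posterior is P(r = 1 | data) = 0.028626, P(r = 4 | data) = 0.73282, P(r = 5 | data) = 0.23855.
So P(yellow next | data) = Σ P(yellow next | H) P(H | data) = (5/6)(0.028626) + (1/3)(0.73282) + (1/6)(0.23855) = 0.30789.

0.3079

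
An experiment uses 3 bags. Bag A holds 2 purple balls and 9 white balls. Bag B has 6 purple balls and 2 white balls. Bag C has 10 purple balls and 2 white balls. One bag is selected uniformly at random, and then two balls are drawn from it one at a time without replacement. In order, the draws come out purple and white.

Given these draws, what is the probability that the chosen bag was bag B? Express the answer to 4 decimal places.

0.4047

Compute the likelihood of the observed sequence for each case: P(data | bag A) = (2/11)(9/10) = 0.16364; P(data | bag B) = (6/8)(2/7) = 0.21429; P(data | bag C) = (10/12)(2/11) = 0.15152.
Multiplying each by its prior: 1/3 · 0.16364 = 0.054545, 1/3 · 0.21429 = 0.071429, 1/3 · 0.15152 = 0.050505; with total 0.17648.
Therefore the posterior P(bag B | data) = (0.071429) / (0.17648) = 0.40474.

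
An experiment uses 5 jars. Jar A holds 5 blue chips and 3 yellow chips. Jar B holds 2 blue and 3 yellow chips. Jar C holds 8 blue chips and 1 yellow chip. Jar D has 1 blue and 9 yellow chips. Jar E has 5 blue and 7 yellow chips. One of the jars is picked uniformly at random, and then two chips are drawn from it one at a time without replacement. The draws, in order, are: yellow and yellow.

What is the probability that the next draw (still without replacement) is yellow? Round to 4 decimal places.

Under each hypothesis, the probability of the observed sequence is: P(data | jar A) = (3/8)(2/7) = 0.10714; P(data | jar B) = (3/5)(2/4) = 0.3; P(data | jar C) = (1/9)(0/8) = 0; P(data | jar D) = (9/10)(8/9) = 0.8; P(data | jar E) = (7/12)(6/11) = 0.31818.
Weighting by the prior gives 1/5 · 0.10714 = 0.021429, 1/5 · 0.3 = 0.06, 1/5 · 0 = 0, 1/5 · 0.8 = 0.16, 1/5 · 0.31818 = 0.063636; summing to 0.30506.
Dividing through by the total gives posterior P(jar A | data) = 0.070243, P(jar B | data) = 0.19668, P(jar C | data) = 0, P(jar D | data) = 0.52448, P(jar E | data) = 0.2086.
The predictive probability is P(yellow next | data) = (1/6)(0.070243) + (1/3)(0.19668) + (7/8)(0.52448) + (1/2)(0.2086) = 0.64049.

0.6405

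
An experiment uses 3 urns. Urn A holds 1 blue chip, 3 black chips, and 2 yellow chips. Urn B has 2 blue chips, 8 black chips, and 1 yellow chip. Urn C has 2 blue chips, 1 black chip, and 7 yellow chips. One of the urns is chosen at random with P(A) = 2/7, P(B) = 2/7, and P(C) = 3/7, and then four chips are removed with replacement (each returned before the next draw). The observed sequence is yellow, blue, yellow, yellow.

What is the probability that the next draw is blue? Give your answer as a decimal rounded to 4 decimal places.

0.1981

For each hypothesis, P(data | H) works out to: P(data | urn A) = (2/6)(1/6)(2/6)(2/6) = 0.0061728; P(data | urn B) = (1/11)(2/11)(1/11)(1/11) = 0.0001366; P(data | urn C) = (7/10)(2/10)(7/10)(7/10) = 0.0686.
Weighting by the prior gives 2/7 · 0.0061728 = 0.0017637, 2/7 · 0.0001366 = 3.9029e-05, 3/7 · 0.0686 = 0.0294; these sum to 0.031203.
The posterior is then P(urn A | data) = 0.056523, P(urn B | data) = 0.0012508, P(urn C | data) = 0.94223.
The predictive probability is P(blue next | data) = (1/6)(0.056523) + (2/11)(0.0012508) + (1/5)(0.94223) = 0.19809.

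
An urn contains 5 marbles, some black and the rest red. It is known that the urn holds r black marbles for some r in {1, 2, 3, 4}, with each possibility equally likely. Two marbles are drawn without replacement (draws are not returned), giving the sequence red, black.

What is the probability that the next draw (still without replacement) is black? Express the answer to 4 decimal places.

For each hypothesis, P(data | H) works out to: P(data | r = 1) = (4/5)(1/4) = 1/5; P(data | r = 2) = (3/5)(2/4) = 3/10; P(data | r = 3) = (2/5)(3/4) = 3/10; P(data | r = 4) = (1/5)(4/4) = 1/5.
Multiplying each by its prior: 1/4 · 1/5 = 1/20, 1/4 · 3/10 = 3/40, 1/4 · 3/10 = 3/40, 1/4 · 1/5 = 1/20; with total 1/4.
The posterior is then P(r = 1 | data) = 1/5, P(r = 2 | data) = 3/10, P(r = 3 | data) = 3/10, P(r = 4 | data) = 1/5.
So P(black next | data) = Σ P(black next | H) P(H | data) = (0)(1/5) + (1/3)(3/10) + (2/3)(3/10) + (1)(1/5) = 1/2.

0.5000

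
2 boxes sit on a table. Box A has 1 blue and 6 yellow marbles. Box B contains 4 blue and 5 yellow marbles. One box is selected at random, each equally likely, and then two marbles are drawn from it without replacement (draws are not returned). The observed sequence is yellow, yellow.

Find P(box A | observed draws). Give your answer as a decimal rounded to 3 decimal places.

Under each hypothesis, the probability of the observed sequence is: P(data | box A) = (6/7)(5/6) = 5/7; P(data | box B) = (5/9)(4/8) = 5/18.
The prior-weighted likelihoods are 1/2 · 5/7 = 5/14, 1/2 · 5/18 = 5/36; with total 125/252.
So P(box A | data) = (5/14) / (125/252) = 18/25.

0.720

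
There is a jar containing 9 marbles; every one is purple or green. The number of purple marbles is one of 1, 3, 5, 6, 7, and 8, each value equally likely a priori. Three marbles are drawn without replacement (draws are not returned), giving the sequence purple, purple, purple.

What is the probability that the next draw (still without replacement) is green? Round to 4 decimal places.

0.3169

Under each hypothesis, the probability of the observed sequence is: P(data | r = 1) = (1/9)(0/8) = 0; P(data | r = 3) = (3/9)(2/8)(1/7) = 1/84; P(data | r = 5) = (5/9)(4/8)(3/7) = 5/42; P(data | r = 6) = (6/9)(5/8)(4/7) = 5/21; P(data | r = 7) = (7/9)(6/8)(5/7) = 5/12; P(data | r = 8) = (8/9)(7/8)(6/7) = 2/3.
Multiplying each by its prior: 1/6 · 0 = 0, 1/6 · 1/84 = 1/504, 1/6 · 5/42 = 5/252, 1/6 · 5/21 = 5/126, 1/6 · 5/12 = 5/72, 1/6 · 2/3 = 1/9; with total 61/252.
Normalising, the posterior is P(r = 1 | data) = 0, P(r = 3 | data) = 1/122, P(r = 5 | data) = 5/61, P(r = 6 | data) = 10/61, P(r = 7 | data) = 35/122, P(r = 8 | data) = 28/61.
The predictive probability is P(green next | data) = (1)(1/122) + (2/3)(5/61) + (1/2)(10/61) + (1/3)(35/122) + (1/6)(28/61) = 58/183.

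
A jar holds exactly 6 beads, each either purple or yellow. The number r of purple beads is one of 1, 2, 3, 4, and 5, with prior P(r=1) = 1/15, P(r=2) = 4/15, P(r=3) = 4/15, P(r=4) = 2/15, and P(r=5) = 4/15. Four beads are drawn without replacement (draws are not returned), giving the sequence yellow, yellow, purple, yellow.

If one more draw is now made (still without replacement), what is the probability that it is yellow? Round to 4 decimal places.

Compute the likelihood of the observed sequence for each case: P(data | r = 1) = (5/6)(4/5)(1/4)(3/3) = 1/6; P(data | r = 2) = (4/6)(3/5)(2/4)(2/3) = 2/15; P(data | r = 3) = (3/6)(2/5)(3/4)(1/3) = 1/20; P(data | r = 4) = (2/6)(1/5)(4/4)(0/3) = 0; P(data | r = 5) = (1/6)(0/5) = 0.
The prior-weighted likelihoods are 1/15 · 1/6 = 1/90, 4/15 · 2/15 = 8/225, 4/15 · 1/20 = 1/75, 2/15 · 0 = 0, 4/15 · 0 = 0; these sum to 3/50.
Normalising, the posterior is P(r = 1 | data) = 5/27, P(r = 2 | data) = 16/27, P(r = 3 | data) = 2/9, P(r = 4 | data) = 0, P(r = 5 | data) = 0.
The predictive probability is P(yellow next | data) = (1)(5/27) + (1/2)(16/27) + (0)(2/9) = 13/27.

0.4815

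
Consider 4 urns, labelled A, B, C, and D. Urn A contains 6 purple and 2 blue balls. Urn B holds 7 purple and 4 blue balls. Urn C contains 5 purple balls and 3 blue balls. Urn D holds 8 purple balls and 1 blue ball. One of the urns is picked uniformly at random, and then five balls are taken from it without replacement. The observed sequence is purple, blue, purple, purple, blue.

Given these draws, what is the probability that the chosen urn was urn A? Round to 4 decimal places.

0.2651

Under each hypothesis, the probability of the observed sequence is: P(data | urn A) = (6/8)(2/7)(5/6)(4/5)(1/4) = 0.035714; P(data | urn B) = (7/11)(4/10)(6/9)(5/8)(3/7) = 0.045455; P(data | urn C) = (5/8)(3/7)(4/6)(3/5)(2/4) = 0.053571; P(data | urn D) = (8/9)(1/8)(7/7)(6/6)(0/5) = 0.
Multiplying each by its prior: 1/4 · 0.035714 = 0.0089286, 1/4 · 0.045455 = 0.011364, 1/4 · 0.053571 = 0.013393, 1/4 · 0 = 0; these sum to 0.033685.
So P(urn A | data) = (0.0089286) / (0.033685) = 0.26506.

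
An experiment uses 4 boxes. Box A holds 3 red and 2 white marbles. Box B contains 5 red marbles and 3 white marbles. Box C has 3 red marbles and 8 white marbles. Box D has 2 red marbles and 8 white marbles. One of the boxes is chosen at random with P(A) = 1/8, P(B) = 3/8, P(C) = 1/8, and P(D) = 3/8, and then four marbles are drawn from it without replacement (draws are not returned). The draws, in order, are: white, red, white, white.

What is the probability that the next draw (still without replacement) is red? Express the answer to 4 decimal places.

0.2696

The likelihood of the observed sequence under each hypothesis: P(data | box A) = (2/5)(3/4)(1/3)(0/2) = 0; P(data | box B) = (3/8)(5/7)(2/6)(1/5) = 0.017857; P(data | box C) = (8/11)(3/10)(7/9)(6/8) = 0.12727; P(data | box D) = (8/10)(2/9)(7/8)(6/7) = 0.13333.
The prior-weighted likelihoods are 1/8 · 0 = 0, 3/8 · 0.017857 = 0.0066964, 1/8 · 0.12727 = 0.015909, 3/8 · 0.13333 = 0.05; with total 0.072606.
Dividing through by the total gives posterior P(box A | data) = 0, P(box B | data) = 0.09223, P(box C | data) = 0.21912, P(box D | data) = 0.68865.
So P(red next | data) = Σ P(red next | H) P(H | data) = (1)(0.09223) + (2/7)(0.21912) + (1/6)(0.68865) = 0.26961.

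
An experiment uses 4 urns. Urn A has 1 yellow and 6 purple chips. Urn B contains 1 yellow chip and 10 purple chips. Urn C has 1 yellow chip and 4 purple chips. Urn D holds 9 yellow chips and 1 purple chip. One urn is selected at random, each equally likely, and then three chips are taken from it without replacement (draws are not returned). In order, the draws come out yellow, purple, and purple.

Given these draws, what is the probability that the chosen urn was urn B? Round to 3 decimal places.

0.210

The likelihood of the observed sequence under each hypothesis: P(data | urn A) = (1/7)(6/6)(5/5) = 0.14286; P(data | urn B) = (1/11)(10/10)(9/9) = 0.090909; P(data | urn C) = (1/5)(4/4)(3/3) = 0.2; P(data | urn D) = (9/10)(1/9)(0/8) = 0.
The prior-weighted likelihoods are 1/4 · 0.14286 = 0.035714, 1/4 · 0.090909 = 0.022727, 1/4 · 0.2 = 0.05, 1/4 · 0 = 0; summing to 0.10844.
Hence P(urn B | data) = (0.022727) / (0.10844) = 0.20958.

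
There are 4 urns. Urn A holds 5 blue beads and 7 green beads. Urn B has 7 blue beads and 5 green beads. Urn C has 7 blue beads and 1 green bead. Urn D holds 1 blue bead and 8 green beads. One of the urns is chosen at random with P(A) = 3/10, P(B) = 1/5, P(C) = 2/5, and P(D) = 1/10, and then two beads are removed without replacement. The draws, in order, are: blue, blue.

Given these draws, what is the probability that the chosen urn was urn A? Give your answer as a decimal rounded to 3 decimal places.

Under each hypothesis, the probability of the observed sequence is: P(data | urn A) = (5/12)(4/11) = 5/33; P(data | urn B) = (7/12)(6/11) = 7/22; P(data | urn C) = (7/8)(6/7) = 3/4; P(data | urn D) = (1/9)(0/8) = 0.
The prior-weighted likelihoods are 3/10 · 5/33 = 1/22, 1/5 · 7/22 = 7/110, 2/5 · 3/4 = 3/10, 1/10 · 0 = 0; with total 9/22.
Therefore the posterior P(urn A | data) = (1/22) / (9/22) = 1/9.

0.111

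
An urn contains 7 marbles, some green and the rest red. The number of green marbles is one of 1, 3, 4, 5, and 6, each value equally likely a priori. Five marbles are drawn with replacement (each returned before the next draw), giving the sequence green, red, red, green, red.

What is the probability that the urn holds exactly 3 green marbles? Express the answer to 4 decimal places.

0.3945

The likelihood of the observed sequence under each hypothesis: P(data | r = 1) = (1/7)(6/7)(6/7)(1/7)(6/7) = 0.012852; P(data | r = 3) = (3/7)(4/7)(4/7)(3/7)(4/7) = 0.034271; P(data | r = 4) = (4/7)(3/7)(3/7)(4/7)(3/7) = 0.025704; P(data | r = 5) = (5/7)(2/7)(2/7)(5/7)(2/7) = 0.0119; P(data | r = 6) = (6/7)(1/7)(1/7)(6/7)(1/7) = 0.002142.
The prior-weighted likelihoods are 1/5 · 0.012852 = 0.0025704, 1/5 · 0.034271 = 0.0068543, 1/5 · 0.025704 = 0.0051407, 1/5 · 0.0119 = 0.00238, 1/5 · 0.002142 = 0.00042839; with total 0.017374.
By Bayes' rule, P(r = 3 | data) = (0.0068543) / (0.017374) = 0.39452.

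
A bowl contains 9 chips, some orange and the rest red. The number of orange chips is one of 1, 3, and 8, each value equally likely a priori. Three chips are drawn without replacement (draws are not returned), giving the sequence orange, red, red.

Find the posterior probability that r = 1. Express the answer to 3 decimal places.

For each hypothesis, P(data | H) works out to: P(data | r = 1) = (1/9)(8/8)(7/7) = 1/9; P(data | r = 3) = (3/9)(6/8)(5/7) = 5/28; P(data | r = 8) = (8/9)(1/8)(0/7) = 0.
Multiplying each by its prior: 1/3 · 1/9 = 1/27, 1/3 · 5/28 = 5/84, 1/3 · 0 = 0; these sum to 73/756.
So P(r = 1 | data) = (1/27) / (73/756) = 28/73.

0.384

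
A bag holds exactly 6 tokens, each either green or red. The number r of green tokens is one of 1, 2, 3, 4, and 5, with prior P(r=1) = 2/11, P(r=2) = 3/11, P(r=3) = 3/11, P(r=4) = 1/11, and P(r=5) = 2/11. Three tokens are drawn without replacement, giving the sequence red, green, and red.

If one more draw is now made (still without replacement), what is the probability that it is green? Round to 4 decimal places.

0.3908

Compute the likelihood of the observed sequence for each case: P(data | r = 1) = (5/6)(1/5)(4/4) = 1/6; P(data | r = 2) = (4/6)(2/5)(3/4) = 1/5; P(data | r = 3) = (3/6)(3/5)(2/4) = 3/20; P(data | r = 4) = (2/6)(4/5)(1/4) = 1/15; P(data | r = 5) = (1/6)(5/5)(0/4) = 0.
Multiplying each by its prior: 2/11 · 1/6 = 1/33, 3/11 · 1/5 = 3/55, 3/11 · 3/20 = 9/220, 1/11 · 1/15 = 1/165, 2/11 · 0 = 0; with total 29/220.
Normalising, the posterior is P(r = 1 | data) = 20/87, P(r = 2 | data) = 12/29, P(r = 3 | data) = 9/29, P(r = 4 | data) = 4/87, P(r = 5 | data) = 0.
The predictive probability is P(green next | data) = (0)(20/87) + (1/3)(12/29) + (2/3)(9/29) + (1)(4/87) = 34/87.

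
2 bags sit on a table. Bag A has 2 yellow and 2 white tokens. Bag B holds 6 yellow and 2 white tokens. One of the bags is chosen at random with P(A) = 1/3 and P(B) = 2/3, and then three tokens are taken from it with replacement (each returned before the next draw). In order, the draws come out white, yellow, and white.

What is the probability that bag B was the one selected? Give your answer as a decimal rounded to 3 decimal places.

The likelihood of the observed sequence under each hypothesis: P(data | bag A) = (2/4)(2/4)(2/4) = 1/8; P(data | bag B) = (2/8)(6/8)(2/8) = 3/64.
Weighting by the prior gives 1/3 · 1/8 = 1/24, 2/3 · 3/64 = 1/32; with total 7/96.
So P(bag B | data) = (1/32) / (7/96) = 3/7.

0.429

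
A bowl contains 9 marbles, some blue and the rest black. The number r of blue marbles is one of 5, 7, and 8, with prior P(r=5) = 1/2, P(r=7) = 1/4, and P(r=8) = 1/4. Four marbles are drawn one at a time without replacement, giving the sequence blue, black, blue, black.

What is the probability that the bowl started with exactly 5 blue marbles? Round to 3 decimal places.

The likelihood of the observed sequence under each hypothesis: P(data | r = 5) = (5/9)(4/8)(4/7)(3/6) = 0.079365; P(data | r = 7) = (7/9)(2/8)(6/7)(1/6) = 0.027778; P(data | r = 8) = (8/9)(1/8)(7/7)(0/6) = 0.
Multiplying each by its prior: 1/2 · 0.079365 = 0.039683, 1/4 · 0.027778 = 0.0069444, 1/4 · 0 = 0; with total 0.046627.
So P(r = 5 | data) = (0.039683) / (0.046627) = 0.85106.

0.851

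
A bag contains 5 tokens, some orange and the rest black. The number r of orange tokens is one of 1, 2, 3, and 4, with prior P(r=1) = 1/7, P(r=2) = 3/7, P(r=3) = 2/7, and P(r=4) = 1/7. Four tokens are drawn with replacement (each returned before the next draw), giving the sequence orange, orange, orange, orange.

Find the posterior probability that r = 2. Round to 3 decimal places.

Compute the likelihood of the observed sequence for each case: P(data | r = 1) = (1/5)(1/5)(1/5)(1/5) = 0.0016; P(data | r = 2) = (2/5)(2/5)(2/5)(2/5) = 0.0256; P(data | r = 3) = (3/5)(3/5)(3/5)(3/5) = 0.1296; P(data | r = 4) = (4/5)(4/5)(4/5)(4/5) = 0.4096.
The prior-weighted likelihoods are 1/7 · 0.0016 = 0.00022857, 3/7 · 0.0256 = 0.010971, 2/7 · 0.1296 = 0.037029, 1/7 · 0.4096 = 0.058514; with total 0.10674.
So P(r = 2 | data) = (0.010971) / (0.10674) = 0.10278.

0.103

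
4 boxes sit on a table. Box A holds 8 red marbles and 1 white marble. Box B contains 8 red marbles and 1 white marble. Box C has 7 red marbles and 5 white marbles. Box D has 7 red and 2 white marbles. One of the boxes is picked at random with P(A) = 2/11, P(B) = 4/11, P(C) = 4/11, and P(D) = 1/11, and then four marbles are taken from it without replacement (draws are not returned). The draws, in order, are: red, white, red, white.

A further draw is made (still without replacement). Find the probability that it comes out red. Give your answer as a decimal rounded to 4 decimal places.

0.6585

For each hypothesis, P(data | H) works out to: P(data | box A) = (8/9)(1/8)(7/7)(0/6) = 0; P(data | box B) = (8/9)(1/8)(7/7)(0/6) = 0; P(data | box C) = (7/12)(5/11)(6/10)(4/9) = 0.070707; P(data | box D) = (7/9)(2/8)(6/7)(1/6) = 0.027778.
Weighting by the prior gives 2/11 · 0 = 0, 4/11 · 0 = 0, 4/11 · 0.070707 = 0.025712, 1/11 · 0.027778 = 0.0025253; summing to 0.028237.
The posterior is then P(box A | data) = 0, P(box B | data) = 0, P(box C | data) = 0.91057, P(box D | data) = 0.089431.
So P(red next | data) = Σ P(red next | H) P(H | data) = (5/8)(0.91057) + (1)(0.089431) = 0.65854.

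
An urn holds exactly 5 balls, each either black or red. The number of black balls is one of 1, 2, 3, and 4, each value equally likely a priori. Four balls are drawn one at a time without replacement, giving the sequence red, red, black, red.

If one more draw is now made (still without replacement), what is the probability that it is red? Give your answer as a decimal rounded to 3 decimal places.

0.667

Under each hypothesis, the probability of the observed sequence is: P(data | r = 1) = (4/5)(3/4)(1/3)(2/2) = 1/5; P(data | r = 2) = (3/5)(2/4)(2/3)(1/2) = 1/10; P(data | r = 3) = (2/5)(1/4)(3/3)(0/2) = 0; P(data | r = 4) = (1/5)(0/4) = 0.
The prior-weighted likelihoods are 1/4 · 1/5 = 1/20, 1/4 · 1/10 = 1/40, 1/4 · 0 = 0, 1/4 · 0 = 0; these sum to 3/40.
The posterior is then P(r = 1 | data) = 2/3, P(r = 2 | data) = 1/3, P(r = 3 | data) = 0, P(r = 4 | data) = 0.
So P(red next | data) = Σ P(red next | H) P(H | data) = (1)(2/3) + (0)(1/3) = 2/3.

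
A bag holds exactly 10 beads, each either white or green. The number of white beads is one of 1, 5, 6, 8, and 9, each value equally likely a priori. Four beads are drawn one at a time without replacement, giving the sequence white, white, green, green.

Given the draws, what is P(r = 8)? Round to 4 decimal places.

For each hypothesis, P(data | H) works out to: P(data | r = 1) = (1/10)(0/9) = 0; P(data | r = 5) = (5/10)(4/9)(5/8)(4/7) = 0.079365; P(data | r = 6) = (6/10)(5/9)(4/8)(3/7) = 0.071429; P(data | r = 8) = (8/10)(7/9)(2/8)(1/7) = 0.022222; P(data | r = 9) = (9/10)(8/9)(1/8)(0/7) = 0.
Multiplying each by its prior: 1/5 · 0 = 0, 1/5 · 0.079365 = 0.015873, 1/5 · 0.071429 = 0.014286, 1/5 · 0.022222 = 0.0044444, 1/5 · 0 = 0; summing to 0.034603.
So P(r = 8 | data) = (0.0044444) / (0.034603) = 0.12844.

0.1284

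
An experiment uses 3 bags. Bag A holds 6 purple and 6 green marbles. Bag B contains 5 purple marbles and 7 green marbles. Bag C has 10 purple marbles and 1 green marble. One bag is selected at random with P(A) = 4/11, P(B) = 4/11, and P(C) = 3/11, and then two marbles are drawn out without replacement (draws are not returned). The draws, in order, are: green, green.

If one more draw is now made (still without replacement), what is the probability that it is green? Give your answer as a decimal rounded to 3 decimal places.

0.458

Under each hypothesis, the probability of the observed sequence is: P(data | bag A) = (6/12)(5/11) = 5/22; P(data | bag B) = (7/12)(6/11) = 7/22; P(data | bag C) = (1/11)(0/10) = 0.
Weighting by the prior gives 4/11 · 5/22 = 10/121, 4/11 · 7/22 = 14/121, 3/11 · 0 = 0; these sum to 24/121.
Normalising, the posterior is P(bag A | data) = 5/12, P(bag B | data) = 7/12, P(bag C | data) = 0.
Averaging over the posterior, P(green next | data) = (2/5)(5/12) + (1/2)(7/12) = 11/24.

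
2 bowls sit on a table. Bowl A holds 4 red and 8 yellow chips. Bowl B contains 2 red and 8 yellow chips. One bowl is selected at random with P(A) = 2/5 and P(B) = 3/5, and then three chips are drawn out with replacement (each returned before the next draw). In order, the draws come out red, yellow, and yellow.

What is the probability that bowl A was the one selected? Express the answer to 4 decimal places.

0.4355

Under each hypothesis, the probability of the observed sequence is: P(data | bowl A) = (4/12)(8/12)(8/12) = 0.14815; P(data | bowl B) = (2/10)(8/10)(8/10) = 0.128.
The prior-weighted likelihoods are 2/5 · 0.14815 = 0.059259, 3/5 · 0.128 = 0.0768; with total 0.13606.
By Bayes' rule, P(bowl A | data) = (0.059259) / (0.13606) = 0.43554.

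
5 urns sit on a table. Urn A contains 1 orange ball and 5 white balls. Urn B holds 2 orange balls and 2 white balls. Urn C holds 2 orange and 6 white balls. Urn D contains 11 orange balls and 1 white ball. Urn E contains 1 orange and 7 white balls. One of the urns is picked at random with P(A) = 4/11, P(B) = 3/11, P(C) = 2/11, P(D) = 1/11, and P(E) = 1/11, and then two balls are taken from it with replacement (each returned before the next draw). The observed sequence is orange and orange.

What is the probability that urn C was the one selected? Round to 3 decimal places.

0.068

For each hypothesis, P(data | H) works out to: P(data | urn A) = (1/6)(1/6) = 0.027778; P(data | urn B) = (2/4)(2/4) = 0.25; P(data | urn C) = (2/8)(2/8) = 0.0625; P(data | urn D) = (11/12)(11/12) = 0.84028; P(data | urn E) = (1/8)(1/8) = 0.015625.
Multiplying each by its prior: 4/11 · 0.027778 = 0.010101, 3/11 · 0.25 = 0.068182, 2/11 · 0.0625 = 0.011364, 1/11 · 0.84028 = 0.076389, 1/11 · 0.015625 = 0.0014205; with total 0.16746.
Therefore the posterior P(urn C | data) = (0.011364) / (0.16746) = 0.067861.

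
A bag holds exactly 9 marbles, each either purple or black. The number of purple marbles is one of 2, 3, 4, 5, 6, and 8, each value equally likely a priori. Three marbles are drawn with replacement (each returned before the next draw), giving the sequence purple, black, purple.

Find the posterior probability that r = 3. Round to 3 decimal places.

Under each hypothesis, the probability of the observed sequence is: P(data | r = 2) = (2/9)(7/9)(2/9) = 0.038409; P(data | r = 3) = (3/9)(6/9)(3/9) = 0.074074; P(data | r = 4) = (4/9)(5/9)(4/9) = 0.10974; P(data | r = 5) = (5/9)(4/9)(5/9) = 0.13717; P(data | r = 6) = (6/9)(3/9)(6/9) = 0.14815; P(data | r = 8) = (8/9)(1/9)(8/9) = 0.087791.
Weighting by the prior gives 1/6 · 0.038409 = 0.0064015, 1/6 · 0.074074 = 0.012346, 1/6 · 0.10974 = 0.01829, 1/6 · 0.13717 = 0.022862, 1/6 · 0.14815 = 0.024691, 1/6 · 0.087791 = 0.014632; summing to 0.099223.
Therefore the posterior P(r = 3 | data) = (0.012346) / (0.099223) = 0.12442.

0.124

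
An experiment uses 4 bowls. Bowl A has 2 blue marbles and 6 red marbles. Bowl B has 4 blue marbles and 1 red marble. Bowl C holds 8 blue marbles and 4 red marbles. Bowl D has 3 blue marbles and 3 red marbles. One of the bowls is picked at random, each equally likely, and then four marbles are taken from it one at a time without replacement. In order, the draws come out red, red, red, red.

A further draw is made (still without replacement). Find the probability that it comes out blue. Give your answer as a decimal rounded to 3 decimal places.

0.505

Under each hypothesis, the probability of the observed sequence is: P(data | bowl A) = (6/8)(5/7)(4/6)(3/5) = 0.21429; P(data | bowl B) = (1/5)(0/4) = 0; P(data | bowl C) = (4/12)(3/11)(2/10)(1/9) = 0.0020202; P(data | bowl D) = (3/6)(2/5)(1/4)(0/3) = 0.
The prior-weighted likelihoods are 1/4 · 0.21429 = 0.053571, 1/4 · 0 = 0, 1/4 · 0.0020202 = 0.00050505, 1/4 · 0 = 0; with total 0.054076.
The posterior is then P(bowl A | data) = 0.99066, P(bowl B | data) = 0, P(bowl C | data) = 0.0093396, P(bowl D | data) = 0.
So P(blue next | data) = Σ P(blue next | H) P(H | data) = (1/2)(0.99066) + (1)(0.0093396) = 0.50467.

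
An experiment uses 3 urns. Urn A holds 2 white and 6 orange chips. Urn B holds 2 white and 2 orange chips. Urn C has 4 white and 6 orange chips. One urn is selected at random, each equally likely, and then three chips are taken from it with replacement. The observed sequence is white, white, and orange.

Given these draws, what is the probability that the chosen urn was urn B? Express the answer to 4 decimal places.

0.4666

Under each hypothesis, the probability of the observed sequence is: P(data | urn A) = (2/8)(2/8)(6/8) = 0.046875; P(data | urn B) = (2/4)(2/4)(2/4) = 0.125; P(data | urn C) = (4/10)(4/10)(6/10) = 0.096.
Multiplying each by its prior: 1/3 · 0.046875 = 0.015625, 1/3 · 0.125 = 0.041667, 1/3 · 0.096 = 0.032; summing to 0.089292.
So P(urn B | data) = (0.041667) / (0.089292) = 0.46664.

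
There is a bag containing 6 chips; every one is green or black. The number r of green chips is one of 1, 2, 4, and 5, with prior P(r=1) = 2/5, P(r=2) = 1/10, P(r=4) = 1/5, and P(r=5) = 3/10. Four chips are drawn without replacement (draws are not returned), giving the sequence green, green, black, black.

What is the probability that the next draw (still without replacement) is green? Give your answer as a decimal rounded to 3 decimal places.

0.667

Compute the likelihood of the observed sequence for each case: P(data | r = 1) = (1/6)(0/5) = 0; P(data | r = 2) = (2/6)(1/5)(4/4)(3/3) = 1/15; P(data | r = 4) = (4/6)(3/5)(2/4)(1/3) = 1/15; P(data | r = 5) = (5/6)(4/5)(1/4)(0/3) = 0.
Weighting by the prior gives 2/5 · 0 = 0, 1/10 · 1/15 = 1/150, 1/5 · 1/15 = 1/75, 3/10 · 0 = 0; with total 1/50.
The posterior is then P(r = 1 | data) = 0, P(r = 2 | data) = 1/3, P(r = 4 | data) = 2/3, P(r = 5 | data) = 0.
The predictive probability is P(green next | data) = (0)(1/3) + (1)(2/3) = 2/3.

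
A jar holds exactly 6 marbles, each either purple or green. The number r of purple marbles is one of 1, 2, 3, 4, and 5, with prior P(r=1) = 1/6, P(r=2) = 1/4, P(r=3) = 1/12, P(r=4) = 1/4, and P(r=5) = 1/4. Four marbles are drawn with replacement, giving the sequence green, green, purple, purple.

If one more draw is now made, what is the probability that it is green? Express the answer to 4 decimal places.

0.4859

The likelihood of the observed sequence under each hypothesis: P(data | r = 1) = (5/6)(5/6)(1/6)(1/6) = 0.01929; P(data | r = 2) = (4/6)(4/6)(2/6)(2/6) = 0.049383; P(data | r = 3) = (3/6)(3/6)(3/6)(3/6) = 0.0625; P(data | r = 4) = (2/6)(2/6)(4/6)(4/6) = 0.049383; P(data | r = 5) = (1/6)(1/6)(5/6)(5/6) = 0.01929.
Multiplying each by its prior: 1/6 · 0.01929 = 0.003215, 1/4 · 0.049383 = 0.012346, 1/12 · 0.0625 = 0.0052083, 1/4 · 0.049383 = 0.012346, 1/4 · 0.01929 = 0.0048225; these sum to 0.037937.
Dividing through by the total gives posterior P(r = 1 | data) = 0.084746, P(r = 2 | data) = 0.32542, P(r = 3 | data) = 0.13729, P(r = 4 | data) = 0.32542, P(r = 5 | data) = 0.12712.
Averaging over the posterior, P(green next | data) = (5/6)(0.084746) + (2/3)(0.32542) + (1/2)(0.13729) + (1/3)(0.32542) + (1/6)(0.12712) = 0.48588.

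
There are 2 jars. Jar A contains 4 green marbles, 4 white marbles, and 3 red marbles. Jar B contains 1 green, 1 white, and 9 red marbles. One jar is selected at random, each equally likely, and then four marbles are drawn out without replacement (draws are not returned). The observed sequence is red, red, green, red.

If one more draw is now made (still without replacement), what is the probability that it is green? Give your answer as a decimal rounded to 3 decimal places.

0.019

Compute the likelihood of the observed sequence for each case: P(data | jar A) = (3/11)(2/10)(4/9)(1/8) = 1/330; P(data | jar B) = (9/11)(8/10)(1/9)(7/8) = 7/110.
Weighting by the prior gives 1/2 · 1/330 = 1/660, 1/2 · 7/110 = 7/220; these sum to 1/30.
Normalising, the posterior is P(jar A | data) = 1/22, P(jar B | data) = 21/22.
So P(green next | data) = Σ P(green next | H) P(H | data) = (3/7)(1/22) + (0)(21/22) = 3/154.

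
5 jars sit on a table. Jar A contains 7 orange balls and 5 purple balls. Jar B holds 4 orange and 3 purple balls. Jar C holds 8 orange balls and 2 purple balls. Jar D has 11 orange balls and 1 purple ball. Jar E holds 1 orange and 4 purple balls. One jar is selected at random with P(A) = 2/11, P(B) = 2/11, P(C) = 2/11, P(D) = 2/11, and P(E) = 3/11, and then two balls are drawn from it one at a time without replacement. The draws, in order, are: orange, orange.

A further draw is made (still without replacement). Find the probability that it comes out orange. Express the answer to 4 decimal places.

Compute the likelihood of the observed sequence for each case: P(data | jar A) = (7/12)(6/11) = 0.31818; P(data | jar B) = (4/7)(3/6) = 0.28571; P(data | jar C) = (8/10)(7/9) = 0.62222; P(data | jar D) = (11/12)(10/11) = 0.83333; P(data | jar E) = (1/5)(0/4) = 0.
Multiplying each by its prior: 2/11 · 0.31818 = 0.057851, 2/11 · 0.28571 = 0.051948, 2/11 · 0.62222 = 0.11313, 2/11 · 0.83333 = 0.15152, 3/11 · 0 = 0; summing to 0.37445.
Dividing through by the total gives posterior P(jar A | data) = 0.1545, P(jar B | data) = 0.13873, P(jar C | data) = 0.30213, P(jar D | data) = 0.40464, P(jar E | data) = 0.
So P(orange next | data) = Σ P(orange next | H) P(H | data) = (1/2)(0.1545) + (2/5)(0.13873) + (3/4)(0.30213) + (9/10)(0.40464) = 0.72351.

0.7235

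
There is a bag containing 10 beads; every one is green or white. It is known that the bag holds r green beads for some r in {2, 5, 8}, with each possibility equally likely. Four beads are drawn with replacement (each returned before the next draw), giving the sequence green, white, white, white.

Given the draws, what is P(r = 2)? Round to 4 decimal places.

0.5978

Under each hypothesis, the probability of the observed sequence is: P(data | r = 2) = (2/10)(8/10)(8/10)(8/10) = 0.1024; P(data | r = 5) = (5/10)(5/10)(5/10)(5/10) = 0.0625; P(data | r = 8) = (8/10)(2/10)(2/10)(2/10) = 0.0064.
The prior-weighted likelihoods are 1/3 · 0.1024 = 0.034133, 1/3 · 0.0625 = 0.020833, 1/3 · 0.0064 = 0.0021333; summing to 0.0571.
So P(r = 2 | data) = (0.034133) / (0.0571) = 0.59778.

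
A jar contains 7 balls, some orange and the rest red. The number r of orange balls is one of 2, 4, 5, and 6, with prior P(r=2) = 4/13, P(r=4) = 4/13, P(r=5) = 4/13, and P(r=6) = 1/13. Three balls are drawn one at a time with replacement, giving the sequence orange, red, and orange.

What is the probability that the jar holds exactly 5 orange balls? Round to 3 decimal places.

The likelihood of the observed sequence under each hypothesis: P(data | r = 2) = (2/7)(5/7)(2/7) = 0.058309; P(data | r = 4) = (4/7)(3/7)(4/7) = 0.13994; P(data | r = 5) = (5/7)(2/7)(5/7) = 0.14577; P(data | r = 6) = (6/7)(1/7)(6/7) = 0.10496.
The prior-weighted likelihoods are 4/13 · 0.058309 = 0.017941, 4/13 · 0.13994 = 0.043059, 4/13 · 0.14577 = 0.044853, 1/13 · 0.10496 = 0.0080736; summing to 0.11393.
Therefore the posterior P(r = 5 | data) = (0.044853) / (0.11393) = 0.3937.

0.394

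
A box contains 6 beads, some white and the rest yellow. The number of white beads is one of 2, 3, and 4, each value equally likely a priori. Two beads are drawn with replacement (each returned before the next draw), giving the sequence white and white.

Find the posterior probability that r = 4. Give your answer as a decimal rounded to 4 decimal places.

0.5517

The likelihood of the observed sequence under each hypothesis: P(data | r = 2) = (2/6)(2/6) = 1/9; P(data | r = 3) = (3/6)(3/6) = 1/4; P(data | r = 4) = (4/6)(4/6) = 4/9.
Weighting by the prior gives 1/3 · 1/9 = 1/27, 1/3 · 1/4 = 1/12, 1/3 · 4/9 = 4/27; these sum to 29/108.
By Bayes' rule, P(r = 4 | data) = (4/27) / (29/108) = 16/29.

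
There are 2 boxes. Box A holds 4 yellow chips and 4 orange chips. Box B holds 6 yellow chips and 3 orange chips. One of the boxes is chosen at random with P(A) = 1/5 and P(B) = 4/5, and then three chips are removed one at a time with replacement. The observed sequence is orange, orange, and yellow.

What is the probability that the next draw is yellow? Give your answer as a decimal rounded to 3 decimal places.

0.617

Compute the likelihood of the observed sequence for each case: P(data | box A) = (4/8)(4/8)(4/8) = 0.125; P(data | box B) = (3/9)(3/9)(6/9) = 0.074074.
Weighting by the prior gives 1/5 · 0.125 = 0.025, 4/5 · 0.074074 = 0.059259; summing to 0.084259.
The posterior is then P(box A | data) = 0.2967, P(box B | data) = 0.7033.
So P(yellow next | data) = Σ P(yellow next | H) P(H | data) = (1/2)(0.2967) + (2/3)(0.7033) = 0.61722.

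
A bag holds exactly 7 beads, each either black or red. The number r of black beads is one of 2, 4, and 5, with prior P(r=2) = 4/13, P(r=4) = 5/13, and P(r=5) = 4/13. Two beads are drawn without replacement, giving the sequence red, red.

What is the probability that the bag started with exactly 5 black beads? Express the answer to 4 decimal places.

Under each hypothesis, the probability of the observed sequence is: P(data | r = 2) = (5/7)(4/6) = 10/21; P(data | r = 4) = (3/7)(2/6) = 1/7; P(data | r = 5) = (2/7)(1/6) = 1/21.
Multiplying each by its prior: 4/13 · 10/21 = 40/273, 5/13 · 1/7 = 5/91, 4/13 · 1/21 = 4/273; these sum to 59/273.
Therefore the posterior P(r = 5 | data) = (4/273) / (59/273) = 4/59.

0.0678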